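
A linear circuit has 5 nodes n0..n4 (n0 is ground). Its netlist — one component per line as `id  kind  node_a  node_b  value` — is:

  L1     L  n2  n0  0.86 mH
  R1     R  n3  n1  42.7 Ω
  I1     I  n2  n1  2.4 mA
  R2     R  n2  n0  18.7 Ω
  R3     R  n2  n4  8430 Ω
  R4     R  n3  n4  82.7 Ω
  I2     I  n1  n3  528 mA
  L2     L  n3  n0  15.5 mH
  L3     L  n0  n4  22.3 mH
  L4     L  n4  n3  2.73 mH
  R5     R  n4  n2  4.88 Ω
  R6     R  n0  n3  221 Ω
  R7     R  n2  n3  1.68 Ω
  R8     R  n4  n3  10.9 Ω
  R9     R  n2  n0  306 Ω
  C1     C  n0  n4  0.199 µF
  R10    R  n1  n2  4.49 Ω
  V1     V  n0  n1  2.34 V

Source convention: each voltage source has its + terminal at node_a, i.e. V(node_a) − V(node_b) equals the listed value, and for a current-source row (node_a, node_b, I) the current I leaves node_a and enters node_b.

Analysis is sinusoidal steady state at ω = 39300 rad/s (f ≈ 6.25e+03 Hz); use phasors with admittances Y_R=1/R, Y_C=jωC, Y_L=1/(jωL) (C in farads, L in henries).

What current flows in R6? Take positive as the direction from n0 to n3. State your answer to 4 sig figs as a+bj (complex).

Element admittances at ω=39300 rad/s:
  Y(L1) = 0.000-0.02959j S between n2,n0
  Y(R1) = 0.02342+0.000j S between n3,n1
  I1: injects 0.0024 A into n1 (from n2)
  Y(R2) = 0.05348+0.000j S between n2,n0
  Y(R3) = 0.0001186+0.000j S between n2,n4
  Y(R4) = 0.01209+0.000j S between n3,n4
  I2: injects 0.528 A into n3 (from n1)
  Y(L2) = 0.000-0.001642j S between n3,n0
  Y(L3) = 0.000-0.001141j S between n0,n4
  Y(L4) = 0.000-0.009321j S between n4,n3
  Y(R5) = 0.2049+0.000j S between n4,n2
  Y(R6) = 0.004525+0.000j S between n0,n3
  Y(R7) = 0.5952+0.000j S between n2,n3
  Y(R8) = 0.09174+0.000j S between n4,n3
  Y(R9) = 0.003268+0.000j S between n2,n0
  Y(C1) = 0.000+0.007821j S between n0,n4
  Y(R10) = 0.2227+0.000j S between n1,n2
  V1: constraint V(n0)−V(n1) = 2.34
Assemble and solve the 5×5 MNA system:
  V(n1)=-2.340+0.000j  V(n2)=-0.2255-0.01991j  V(n3)=0.4671-0.01391j  V(n4)=0.007200-0.03193j
  i(V1)=-0.01108+0.004760j

-0.002114+6.294e-05j A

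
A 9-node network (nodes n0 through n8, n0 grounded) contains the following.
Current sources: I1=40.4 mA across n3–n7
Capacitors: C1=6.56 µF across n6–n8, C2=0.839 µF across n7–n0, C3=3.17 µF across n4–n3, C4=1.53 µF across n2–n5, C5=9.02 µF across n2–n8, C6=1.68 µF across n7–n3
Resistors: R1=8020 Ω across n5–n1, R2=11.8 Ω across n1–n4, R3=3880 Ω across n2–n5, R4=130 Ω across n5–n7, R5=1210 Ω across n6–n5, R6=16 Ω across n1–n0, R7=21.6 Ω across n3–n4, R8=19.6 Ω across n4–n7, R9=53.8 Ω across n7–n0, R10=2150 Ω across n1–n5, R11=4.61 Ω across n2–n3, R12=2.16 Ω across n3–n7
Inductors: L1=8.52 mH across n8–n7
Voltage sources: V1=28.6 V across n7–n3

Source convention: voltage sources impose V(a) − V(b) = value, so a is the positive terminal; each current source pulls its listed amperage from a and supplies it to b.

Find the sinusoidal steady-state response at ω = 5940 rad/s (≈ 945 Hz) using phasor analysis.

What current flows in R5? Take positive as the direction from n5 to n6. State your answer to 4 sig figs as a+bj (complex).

MNA unknowns: 8 node voltages V₁..V_8 plus 1 source current (V1)
I1: z[3]−=0.0404, z[7]+=0.0404
C1: Y=0.000+0.03897j on G[6,8]
C2: Y=0.000+0.004984j on G[7,0]
R1: Y=0.0001247+0.000j on G[5,1]
R2: Y=0.08475+0.000j on G[1,4]
C3: Y=0.000+0.01883j on G[4,3]
R3: Y=0.0002577+0.000j on G[2,5]
R4: Y=0.007692+0.000j on G[5,7]
R5: Y=0.0008264+0.000j on G[6,5]
C4: Y=0.000+0.009088j on G[2,5]
C5: Y=0.000+0.05358j on G[2,8]
R6: Y=0.06250+0.000j on G[1,0]
R7: Y=0.04630+0.000j on G[3,4]
C6: Y=0.000+0.009979j on G[7,3]
R8: Y=0.05102+0.000j on G[4,7]
L1: Y=0.000-0.01976j on G[8,7]
R9: Y=0.01859+0.000j on G[7,0]
R10: Y=0.0004651+0.000j on G[1,5]
R11: Y=0.2169+0.000j on G[2,3]
R12: Y=0.4630+0.000j on G[3,7]
V1: row V7−V3=28.6, i_V1 at 7,3
solve → V1=-2.419-0.9577j, V2=-19.10-2.514j, V3=-20.21+0.9694j, V4=-4.176-1.585j, V5=-6.344-12.23j, V6=-35.46-5.879j, V7=8.394+0.9694j, V8=-35.33-5.261j
aux → i_V1=-14.23+0.2867j

0.02406-0.005252j A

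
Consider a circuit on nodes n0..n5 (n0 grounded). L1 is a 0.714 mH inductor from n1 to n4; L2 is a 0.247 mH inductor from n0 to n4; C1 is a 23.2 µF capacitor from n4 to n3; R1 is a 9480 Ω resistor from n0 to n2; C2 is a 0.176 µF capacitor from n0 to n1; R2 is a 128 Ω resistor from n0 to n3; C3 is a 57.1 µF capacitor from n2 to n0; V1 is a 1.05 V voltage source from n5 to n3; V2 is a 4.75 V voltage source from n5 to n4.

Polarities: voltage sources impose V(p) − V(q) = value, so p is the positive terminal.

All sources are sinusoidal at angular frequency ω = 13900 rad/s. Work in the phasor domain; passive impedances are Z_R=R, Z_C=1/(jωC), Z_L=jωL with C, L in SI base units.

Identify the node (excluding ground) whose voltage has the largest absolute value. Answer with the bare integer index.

Element admittances at ω=13900 rad/s:
  Y(L1) = 0.000-0.1008j S between n1,n4
  Y(L2) = 0.000-0.2913j S between n0,n4
  Y(C1) = 0.000+0.3225j S between n4,n3
  Y(R1) = 0.0001055+0.000j S between n0,n2
  Y(C2) = 0.000+0.002446j S between n0,n1
  Y(R2) = 0.007812+0.000j S between n0,n3
  Y(C3) = 0.000+0.7937j S between n2,n0
  V1: constraint V(n5)−V(n3) = 1.05
  V2: constraint V(n5)−V(n4) = 4.75
Assemble and solve the 7×7 MNA system:
  V(n1)=-0.002774-0.1025j  V(n2)=0.000+0.000j  V(n3)=3.697-0.1000j  V(n4)=-0.002706-0.1000j  V(n5)=4.747-0.1000j
  i(V1)=0.02889+1.192j  i(V2)=-0.02889-1.192j

5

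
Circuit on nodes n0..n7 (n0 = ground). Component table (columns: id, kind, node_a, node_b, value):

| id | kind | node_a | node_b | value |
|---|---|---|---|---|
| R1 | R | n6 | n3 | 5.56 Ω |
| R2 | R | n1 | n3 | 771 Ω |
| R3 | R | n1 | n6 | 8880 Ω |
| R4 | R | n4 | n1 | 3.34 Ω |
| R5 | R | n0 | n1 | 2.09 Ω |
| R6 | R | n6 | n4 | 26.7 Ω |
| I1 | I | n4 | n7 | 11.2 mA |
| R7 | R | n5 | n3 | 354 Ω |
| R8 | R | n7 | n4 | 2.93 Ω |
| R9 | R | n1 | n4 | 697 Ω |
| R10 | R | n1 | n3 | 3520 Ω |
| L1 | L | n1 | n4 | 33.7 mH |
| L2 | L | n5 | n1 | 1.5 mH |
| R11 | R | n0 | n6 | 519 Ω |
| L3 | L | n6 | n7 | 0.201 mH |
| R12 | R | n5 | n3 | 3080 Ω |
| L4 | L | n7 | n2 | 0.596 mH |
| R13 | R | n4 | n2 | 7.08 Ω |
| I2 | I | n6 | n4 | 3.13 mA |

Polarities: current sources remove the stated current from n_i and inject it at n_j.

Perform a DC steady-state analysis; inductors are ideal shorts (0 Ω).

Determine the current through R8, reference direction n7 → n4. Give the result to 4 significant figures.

0.005230 A

Element admittances at DC:
  Y(R1) = 0.1799 S between n6,n3
  Y(R2) = 0.001297 S between n1,n3
  Y(R3) = 0.0001126 S between n1,n6
  Y(R4) = 0.2994 S between n4,n1
  Y(R5) = 0.4785 S between n0,n1
  Y(R6) = 0.03745 S between n6,n4
  I1: injects 0.0112 A into n7 (from n4)
  Y(R7) = 0.002825 S between n5,n3
  Y(R8) = 0.3413 S between n7,n4
  Y(R9) = 0.001435 S between n1,n4
  Y(R10) = 0.0002841 S between n1,n3
  L1: short n1↔n4 (DC inductor)
  L2: short n5↔n1 (DC inductor)
  Y(R11) = 0.001927 S between n0,n6
  L3: short n6↔n7 (DC inductor)
  Y(R12) = 0.0003247 S between n5,n3
  L4: short n7↔n2 (DC inductor)
  Y(R13) = 0.1412 S between n4,n2
  I2: injects 0.00313 A into n4 (from n6)
Assemble and solve the 11×11 MNA system:
  V(n1)=-6.146e-05  V(n2)=0.01526  V(n3)=0.01487  V(n4)=-6.146e-05  V(n5)=-6.146e-05  V(n6)=0.01526  V(n7)=0.01526
  i(L1)=0.0001018  i(L2)=4.703e-05  i(L3)=-0.003806  i(L4)=0.002164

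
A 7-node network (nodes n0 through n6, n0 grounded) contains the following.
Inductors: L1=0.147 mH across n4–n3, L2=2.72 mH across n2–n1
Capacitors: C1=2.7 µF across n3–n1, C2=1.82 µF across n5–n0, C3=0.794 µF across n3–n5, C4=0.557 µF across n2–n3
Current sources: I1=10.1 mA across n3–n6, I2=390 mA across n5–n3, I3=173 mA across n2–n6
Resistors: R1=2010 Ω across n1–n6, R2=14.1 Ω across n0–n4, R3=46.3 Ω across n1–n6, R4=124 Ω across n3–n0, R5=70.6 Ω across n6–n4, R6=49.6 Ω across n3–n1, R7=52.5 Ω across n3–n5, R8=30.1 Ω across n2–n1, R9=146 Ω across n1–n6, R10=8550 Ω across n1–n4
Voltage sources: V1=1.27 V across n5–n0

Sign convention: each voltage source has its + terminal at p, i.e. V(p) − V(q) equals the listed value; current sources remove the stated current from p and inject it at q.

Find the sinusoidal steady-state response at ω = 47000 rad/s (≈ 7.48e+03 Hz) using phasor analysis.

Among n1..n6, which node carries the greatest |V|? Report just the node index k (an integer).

6

Element admittances at ω=47000 rad/s:
  Y(L1) = 0.000-0.1447j S between n4,n3
  Y(C1) = 0.000+0.1269j S between n3,n1
  I1: injects 0.0101 A into n6 (from n3)
  I2: injects 0.39 A into n3 (from n5)
  Y(R1) = 0.0004975+0.000j S between n1,n6
  Y(C2) = 0.000+0.08554j S between n5,n0
  Y(L2) = 0.000-0.007822j S between n2,n1
  Y(R2) = 0.07092+0.000j S between n0,n4
  Y(R3) = 0.02160+0.000j S between n1,n6
  Y(R4) = 0.008065+0.000j S between n3,n0
  Y(R5) = 0.01416+0.000j S between n6,n4
  Y(R6) = 0.02016+0.000j S between n3,n1
  Y(R7) = 0.01905+0.000j S between n3,n5
  Y(R8) = 0.03322+0.000j S between n2,n1
  Y(C3) = 0.000+0.03732j S between n3,n5
  Y(C4) = 0.000+0.02618j S between n2,n3
  Y(R9) = 0.006849+0.000j S between n1,n6
  I3: injects 0.173 A into n6 (from n2)
  Y(R10) = 0.0001170+0.000j S between n1,n4
  V1: constraint V(n5)−V(n0) = 1.27
Assemble and solve the 7×7 MNA system:
  V(n1)=5.346-0.1580j  V(n2)=1.280+1.637j  V(n3)=4.773-0.3487j  V(n4)=3.832-1.710j  V(n5)=1.270+0.000j  V(n6)=9.096-0.6679j
  i(V1)=-0.3103+0.01545j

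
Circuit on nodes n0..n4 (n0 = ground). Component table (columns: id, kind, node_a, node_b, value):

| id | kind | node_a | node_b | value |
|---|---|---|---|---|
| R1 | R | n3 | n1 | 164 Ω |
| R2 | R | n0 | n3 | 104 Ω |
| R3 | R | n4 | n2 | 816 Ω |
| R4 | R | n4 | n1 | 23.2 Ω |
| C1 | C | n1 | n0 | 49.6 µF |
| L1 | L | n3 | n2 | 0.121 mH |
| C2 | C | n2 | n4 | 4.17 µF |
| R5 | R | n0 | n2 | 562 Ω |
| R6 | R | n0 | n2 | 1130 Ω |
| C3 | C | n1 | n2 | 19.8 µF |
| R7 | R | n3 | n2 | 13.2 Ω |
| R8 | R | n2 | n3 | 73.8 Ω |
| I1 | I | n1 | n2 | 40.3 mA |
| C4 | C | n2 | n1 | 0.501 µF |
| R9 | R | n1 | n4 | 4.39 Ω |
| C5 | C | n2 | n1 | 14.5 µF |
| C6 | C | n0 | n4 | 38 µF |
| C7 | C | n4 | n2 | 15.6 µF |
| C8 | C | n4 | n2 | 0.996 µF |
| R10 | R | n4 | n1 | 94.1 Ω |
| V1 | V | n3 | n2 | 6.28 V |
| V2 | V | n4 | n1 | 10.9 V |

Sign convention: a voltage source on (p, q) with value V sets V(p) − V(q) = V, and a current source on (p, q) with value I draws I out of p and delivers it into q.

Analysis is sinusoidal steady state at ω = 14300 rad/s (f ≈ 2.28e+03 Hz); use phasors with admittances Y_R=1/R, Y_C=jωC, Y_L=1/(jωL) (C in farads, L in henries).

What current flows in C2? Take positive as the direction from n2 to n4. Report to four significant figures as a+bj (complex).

Element admittances at ω=14300 rad/s:
  Y(R1) = 0.006098+0.000j S between n3,n1
  Y(R2) = 0.009615+0.000j S between n0,n3
  Y(R3) = 0.001225+0.000j S between n4,n2
  Y(R4) = 0.04310+0.000j S between n4,n1
  Y(C1) = 0.000+0.7093j S between n1,n0
  Y(L1) = 0.000-0.5779j S between n3,n2
  Y(C2) = 0.000+0.05963j S between n2,n4
  Y(R5) = 0.001779+0.000j S between n0,n2
  Y(R6) = 0.0008850+0.000j S between n0,n2
  Y(C3) = 0.000+0.2831j S between n1,n2
  Y(R7) = 0.07576+0.000j S between n3,n2
  Y(R8) = 0.01355+0.000j S between n2,n3
  I1: injects 0.0403 A into n2 (from n1)
  Y(C4) = 0.000+0.007164j S between n2,n1
  Y(R9) = 0.2278+0.000j S between n1,n4
  Y(C5) = 0.000+0.2074j S between n2,n1
  Y(C6) = 0.000+0.5434j S between n0,n4
  Y(C7) = 0.000+0.2231j S between n4,n2
  Y(C8) = 0.000+0.01424j S between n4,n2
  Y(R10) = 0.01063+0.000j S between n4,n1
  V1: constraint V(n3)−V(n2) = 6.28
  V2: constraint V(n4)−V(n1) = 10.9
Assemble and solve the 6×6 MNA system:
  V(n1)=-4.730+0.04175j  V(n2)=-0.6588+0.1257j  V(n3)=5.621+0.1257j  V(n4)=6.170+0.04175j
  i(V1)=-0.6780+3.628j  i(V2)=-3.079-5.381j

-0.005008-0.4072j A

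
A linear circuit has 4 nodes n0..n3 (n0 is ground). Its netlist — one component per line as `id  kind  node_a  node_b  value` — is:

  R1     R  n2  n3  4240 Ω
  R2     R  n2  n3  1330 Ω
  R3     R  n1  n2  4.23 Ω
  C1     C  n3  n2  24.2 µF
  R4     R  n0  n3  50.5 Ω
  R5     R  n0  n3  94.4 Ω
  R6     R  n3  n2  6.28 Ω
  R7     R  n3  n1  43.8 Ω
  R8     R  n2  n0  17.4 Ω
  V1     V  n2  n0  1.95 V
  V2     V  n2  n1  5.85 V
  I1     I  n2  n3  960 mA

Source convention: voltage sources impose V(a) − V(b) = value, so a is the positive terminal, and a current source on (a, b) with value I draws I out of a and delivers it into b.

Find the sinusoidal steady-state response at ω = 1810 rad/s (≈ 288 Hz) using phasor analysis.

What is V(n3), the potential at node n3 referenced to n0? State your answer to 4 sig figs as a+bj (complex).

5.399-0.7077j V

MNA unknowns: 3 node voltages V₁..V_3 plus 2 source currents (V1, V2)
R1: Y=0.0002358+0.000j on G[2,3]
R2: Y=0.0007519+0.000j on G[2,3]
R3: Y=0.2364+0.000j on G[1,2]
C1: Y=0.000+0.04380j on G[3,2]
R4: Y=0.01980+0.000j on G[0,3]
R5: Y=0.01059+0.000j on G[0,3]
R6: Y=0.1592+0.000j on G[3,2]
R7: Y=0.02283+0.000j on G[3,1]
R8: Y=0.05747+0.000j on G[2,0]
V1: row V2−V0=1.95, i_V1 at 2,0
V2: row V2−V1=5.85, i_V2 at 2,1
I1: z[2]−=0.96, z[3]+=0.96
solve → V1=-3.900+0.000j, V2=1.950+0.000j, V3=5.399-0.7077j
aux → i_V1=-0.2762+0.02151j, i_V2=-1.595+0.01616j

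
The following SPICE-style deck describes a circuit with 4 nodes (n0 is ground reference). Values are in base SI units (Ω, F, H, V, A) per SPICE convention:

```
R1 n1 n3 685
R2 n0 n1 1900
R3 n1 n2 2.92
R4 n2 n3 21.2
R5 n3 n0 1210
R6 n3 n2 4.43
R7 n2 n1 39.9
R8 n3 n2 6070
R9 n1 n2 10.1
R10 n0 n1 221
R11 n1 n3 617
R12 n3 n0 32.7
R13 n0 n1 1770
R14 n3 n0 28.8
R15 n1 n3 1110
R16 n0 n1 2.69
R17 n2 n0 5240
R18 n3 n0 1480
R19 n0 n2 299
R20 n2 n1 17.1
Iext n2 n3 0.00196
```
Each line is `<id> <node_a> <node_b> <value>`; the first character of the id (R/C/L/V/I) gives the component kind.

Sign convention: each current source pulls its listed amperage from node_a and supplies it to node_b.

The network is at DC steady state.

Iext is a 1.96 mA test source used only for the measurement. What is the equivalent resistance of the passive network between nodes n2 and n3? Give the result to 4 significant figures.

R_eq = 3.052 Ω

Element admittances at DC:
  Y(R1) = 0.001460 S between n1,n3
  Y(R2) = 0.0005263 S between n0,n1
  Y(R3) = 0.3425 S between n1,n2
  Y(R4) = 0.04717 S between n2,n3
  Y(R5) = 0.0008264 S between n3,n0
  Y(R6) = 0.2257 S between n3,n2
  Y(R7) = 0.02506 S between n2,n1
  Y(R8) = 0.0001647 S between n3,n2
  Y(R9) = 0.09901 S between n1,n2
  Y(R10) = 0.004525 S between n0,n1
  Y(R11) = 0.001621 S between n1,n3
  Y(R12) = 0.03058 S between n3,n0
  Y(R13) = 0.0005650 S between n0,n1
  Y(R14) = 0.03472 S between n3,n0
  Y(R15) = 0.0009009 S between n1,n3
  Y(R16) = 0.3717 S between n0,n1
  Y(R17) = 0.0001908 S between n2,n0
  Y(R18) = 0.0006757 S between n3,n0
  Y(R19) = 0.003344 S between n0,n2
  Y(R20) = 0.05848 S between n2,n1
  Iext: injects 0.00196 A into n3 (from n2)
Assemble and solve the 3×3 MNA system:
  V(n1)=-0.0007962  V(n2)=-0.001409  V(n3)=0.004572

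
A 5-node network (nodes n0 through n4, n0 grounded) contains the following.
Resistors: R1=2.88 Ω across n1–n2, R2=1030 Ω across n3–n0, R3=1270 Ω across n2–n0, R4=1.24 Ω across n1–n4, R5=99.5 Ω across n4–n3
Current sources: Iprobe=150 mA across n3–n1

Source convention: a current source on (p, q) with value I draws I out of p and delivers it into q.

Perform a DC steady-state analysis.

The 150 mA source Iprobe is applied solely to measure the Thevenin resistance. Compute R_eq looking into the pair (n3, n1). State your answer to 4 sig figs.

Element admittances at DC:
  Y(R1) = 0.3472 S between n1,n2
  Y(R2) = 0.0009709 S between n3,n0
  Y(R3) = 0.0007874 S between n2,n0
  Y(R4) = 0.8065 S between n1,n4
  Y(R5) = 0.01005 S between n4,n3
  Iprobe: injects 0.15 A into n1 (from n3)
Assemble and solve the 4×4 MNA system:
  V(n1)=8.002  V(n2)=7.984  V(n3)=-6.475  V(n4)=7.824

R_eq = 96.52 Ω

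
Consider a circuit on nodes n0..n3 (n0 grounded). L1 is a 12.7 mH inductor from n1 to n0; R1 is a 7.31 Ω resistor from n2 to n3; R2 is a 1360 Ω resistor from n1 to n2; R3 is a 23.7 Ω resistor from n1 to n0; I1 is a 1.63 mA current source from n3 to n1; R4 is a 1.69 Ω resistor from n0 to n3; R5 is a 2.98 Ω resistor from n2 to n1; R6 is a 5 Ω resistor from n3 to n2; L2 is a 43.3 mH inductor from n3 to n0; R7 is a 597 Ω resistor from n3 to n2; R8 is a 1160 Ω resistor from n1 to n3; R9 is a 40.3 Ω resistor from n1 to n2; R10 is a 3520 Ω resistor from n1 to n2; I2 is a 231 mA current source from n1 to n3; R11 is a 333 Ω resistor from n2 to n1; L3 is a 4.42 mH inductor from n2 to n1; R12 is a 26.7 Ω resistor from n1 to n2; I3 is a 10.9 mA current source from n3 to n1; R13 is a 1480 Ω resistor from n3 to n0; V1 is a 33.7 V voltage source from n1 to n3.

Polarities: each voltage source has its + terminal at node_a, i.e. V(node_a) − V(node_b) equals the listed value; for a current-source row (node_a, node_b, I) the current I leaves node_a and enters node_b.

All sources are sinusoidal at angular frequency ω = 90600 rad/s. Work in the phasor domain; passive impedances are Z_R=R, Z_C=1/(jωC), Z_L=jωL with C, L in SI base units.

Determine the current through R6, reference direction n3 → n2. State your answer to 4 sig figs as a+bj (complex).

-3.659+0.01039j A

Element admittances at ω=90600 rad/s:
  Y(L1) = 0.000-0.0008691j S between n1,n0
  Y(R1) = 0.1368+0.000j S between n2,n3
  Y(R2) = 0.0007353+0.000j S between n1,n2
  Y(R3) = 0.04219+0.000j S between n1,n0
  I1: injects 0.00163 A into n1 (from n3)
  Y(R4) = 0.5917+0.000j S between n0,n3
  Y(R5) = 0.3356+0.000j S between n2,n1
  Y(R6) = 0.2000+0.000j S between n3,n2
  Y(L2) = 0.000-0.0002549j S between n3,n0
  Y(R7) = 0.001675+0.000j S between n3,n2
  Y(R8) = 0.0008621+0.000j S between n1,n3
  Y(R9) = 0.02481+0.000j S between n1,n2
  Y(R10) = 0.0002841+0.000j S between n1,n2
  I2: injects 0.231 A into n3 (from n1)
  Y(R11) = 0.003003+0.000j S between n2,n1
  Y(L3) = 0.000-0.002497j S between n2,n1
  Y(R12) = 0.03745+0.000j S between n1,n2
  I3: injects 0.0109 A into n1 (from n3)
  Y(R13) = 0.0006757+0.000j S between n3,n0
  V1: constraint V(n1)−V(n3) = 33.7
Assemble and solve the 4×4 MNA system:
  V(n1)=31.46+0.04218j  V(n2)=16.05-0.009784j  V(n3)=-2.241+0.04218j
  i(V1)=-7.767+0.04315j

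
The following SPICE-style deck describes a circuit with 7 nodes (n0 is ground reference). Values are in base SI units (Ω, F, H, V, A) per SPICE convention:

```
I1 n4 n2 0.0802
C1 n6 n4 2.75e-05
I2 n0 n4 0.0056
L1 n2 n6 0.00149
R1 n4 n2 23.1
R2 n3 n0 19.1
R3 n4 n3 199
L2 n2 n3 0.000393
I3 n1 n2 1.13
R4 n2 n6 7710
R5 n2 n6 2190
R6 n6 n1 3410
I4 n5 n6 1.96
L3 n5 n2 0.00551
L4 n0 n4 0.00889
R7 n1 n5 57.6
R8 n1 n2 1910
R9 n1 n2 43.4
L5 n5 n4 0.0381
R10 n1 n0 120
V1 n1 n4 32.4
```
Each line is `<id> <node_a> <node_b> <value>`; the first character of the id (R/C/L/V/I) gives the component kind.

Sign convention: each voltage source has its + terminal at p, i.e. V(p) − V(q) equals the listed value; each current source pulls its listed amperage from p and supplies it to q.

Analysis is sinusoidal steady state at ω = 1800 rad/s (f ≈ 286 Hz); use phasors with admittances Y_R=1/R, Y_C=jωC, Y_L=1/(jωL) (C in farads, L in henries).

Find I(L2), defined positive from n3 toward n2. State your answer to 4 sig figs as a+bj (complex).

Apply KCL at each of the 6 non-ground nodes and solve the resulting linear system.
Node n1: branches {I3, R6, R7, R8, R9, R10, V1} → V_1 = 17.97-12.57j
Node n2: branches {I1, L1, R1, L2, I3, R4, R5, L3, R8, R9} → V_2 = 12.83-14.67j
Node n3: branches {R2, R3, L2} → V_3 = 12.25-15.22j
Node n4: branches {I1, C1, I2, R1, R3, L4, L5, V1} → V_4 = -14.43-12.57j
Node n5: branches {I4, L3, R7, L5} → V_5 = 6.806-29.71j
Node n6: branches {C1, L1, R4, R5, R6, I4} → V_6 = 17.01-8.936j
Source currents: i(V1)=-1.595-0.2410j

-0.7757+0.8101j A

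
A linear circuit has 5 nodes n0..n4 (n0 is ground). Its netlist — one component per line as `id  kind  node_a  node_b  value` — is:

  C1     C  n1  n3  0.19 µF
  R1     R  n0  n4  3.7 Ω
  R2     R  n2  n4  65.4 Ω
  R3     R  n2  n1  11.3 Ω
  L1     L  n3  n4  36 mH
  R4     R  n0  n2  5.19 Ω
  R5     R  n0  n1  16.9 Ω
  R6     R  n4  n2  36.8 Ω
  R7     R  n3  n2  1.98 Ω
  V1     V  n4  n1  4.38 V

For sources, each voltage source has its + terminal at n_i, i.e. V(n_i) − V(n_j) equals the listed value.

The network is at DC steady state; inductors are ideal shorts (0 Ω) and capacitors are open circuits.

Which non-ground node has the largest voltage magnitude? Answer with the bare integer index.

MNA unknowns: 4 node voltages V₁..V_4 plus 2 source currents (L1, V1)
C1: Y=0.000 on G[1,3]
R1: Y=0.2703 on G[0,4]
R2: Y=0.01529 on G[2,4]
R3: Y=0.08850 on G[2,1]
L1: row V3−V4=0, i_L1 at 3,4
R4: Y=0.1927 on G[0,2]
R5: Y=0.05917 on G[0,1]
R6: Y=0.02717 on G[4,2]
R7: Y=0.5051 on G[3,2]
V1: row V4−V1=4.38, i_V1 at 4,1
solve → V1=-3.648, V2=0.09390, V3=0.7318, V4=0.7318
aux → i_L1=-0.3222, i_V1=-0.5470

1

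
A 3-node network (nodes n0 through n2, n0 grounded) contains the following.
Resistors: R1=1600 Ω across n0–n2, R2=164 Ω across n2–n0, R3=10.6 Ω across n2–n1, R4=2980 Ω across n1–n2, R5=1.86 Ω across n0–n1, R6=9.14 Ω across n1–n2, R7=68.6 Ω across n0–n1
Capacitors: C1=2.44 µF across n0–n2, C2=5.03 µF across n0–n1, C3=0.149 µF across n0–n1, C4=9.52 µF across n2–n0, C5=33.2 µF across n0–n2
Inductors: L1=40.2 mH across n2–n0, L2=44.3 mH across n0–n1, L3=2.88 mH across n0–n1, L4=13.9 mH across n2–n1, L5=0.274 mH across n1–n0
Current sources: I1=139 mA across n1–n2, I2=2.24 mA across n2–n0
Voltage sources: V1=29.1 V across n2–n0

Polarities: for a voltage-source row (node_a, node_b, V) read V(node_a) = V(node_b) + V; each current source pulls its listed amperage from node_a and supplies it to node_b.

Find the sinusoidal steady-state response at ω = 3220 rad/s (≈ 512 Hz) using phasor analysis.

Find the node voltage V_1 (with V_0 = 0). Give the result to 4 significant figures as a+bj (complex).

Element admittances at ω=3220 rad/s:
  Y(R1) = 0.0006250+0.000j S between n0,n2
  Y(R2) = 0.006098+0.000j S between n2,n0
  Y(C1) = 0.000+0.007857j S between n0,n2
  Y(C2) = 0.000+0.01620j S between n0,n1
  Y(R3) = 0.09434+0.000j S between n2,n1
  Y(L1) = 0.000-0.007725j S between n2,n0
  Y(L2) = 0.000-0.007010j S between n0,n1
  Y(L3) = 0.000-0.1078j S between n0,n1
  Y(L4) = 0.000-0.02234j S between n2,n1
  Y(R4) = 0.0003356+0.000j S between n1,n2
  I1: injects 0.139 A into n2 (from n1)
  Y(R5) = 0.5376+0.000j S between n0,n1
  Y(C3) = 0.000+0.0004798j S between n0,n1
  Y(C4) = 0.000+0.03065j S between n2,n0
  Y(C5) = 0.000+0.1069j S between n0,n2
  Y(R6) = 0.1094+0.000j S between n1,n2
  Y(L5) = 0.000-1.133j S between n1,n0
  I2: injects 0.00224 A into n0 (from n2)
  Y(R7) = 0.01458+0.000j S between n0,n1
  V1: constraint V(n2)−V(n0) = 29.1
Assemble and solve the 3×3 MNA system:
  V(n1)=2.426+3.162j  V(n2)=29.10+0.000j
  i(V1)=-5.432-2.765j

2.426+3.162j V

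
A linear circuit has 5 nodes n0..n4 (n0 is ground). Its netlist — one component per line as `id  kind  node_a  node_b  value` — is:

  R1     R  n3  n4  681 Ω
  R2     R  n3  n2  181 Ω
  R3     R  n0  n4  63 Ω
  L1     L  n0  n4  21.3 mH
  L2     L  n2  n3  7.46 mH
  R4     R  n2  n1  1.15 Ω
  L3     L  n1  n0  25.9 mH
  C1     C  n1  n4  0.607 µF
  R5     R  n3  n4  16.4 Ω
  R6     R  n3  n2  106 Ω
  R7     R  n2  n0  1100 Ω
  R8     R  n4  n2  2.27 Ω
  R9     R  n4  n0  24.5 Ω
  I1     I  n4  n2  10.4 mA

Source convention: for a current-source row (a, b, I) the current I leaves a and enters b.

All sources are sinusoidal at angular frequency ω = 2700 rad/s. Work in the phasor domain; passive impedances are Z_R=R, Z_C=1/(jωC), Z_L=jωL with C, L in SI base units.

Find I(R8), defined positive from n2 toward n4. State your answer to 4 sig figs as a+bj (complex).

0.009681+0.0006918j A

MNA unknowns: 4 node voltages V₁..V_4
R1: Y=0.001468+0.000j on G[3,4]
R2: Y=0.005525+0.000j on G[3,2]
R3: Y=0.01587+0.000j on G[0,4]
L1: Y=0.000-0.01739j on G[0,4]
L2: Y=0.000-0.04965j on G[2,3]
R4: Y=0.8696+0.000j on G[2,1]
L3: Y=0.000-0.01430j on G[1,0]
C1: Y=0.000+0.001639j on G[1,4]
R5: Y=0.06098+0.000j on G[3,4]
R6: Y=0.009434+0.000j on G[3,2]
R7: Y=0.0009091+0.000j on G[2,0]
R8: Y=0.4405+0.000j on G[4,2]
R9: Y=0.04082+0.000j on G[4,0]
I1: z[4]−=0.0104, z[2]+=0.0104
solve → V1=0.01898+0.005654j, V2=0.01907+0.005383j, V3=0.007089-0.003571j, V4=-0.002902+0.003813j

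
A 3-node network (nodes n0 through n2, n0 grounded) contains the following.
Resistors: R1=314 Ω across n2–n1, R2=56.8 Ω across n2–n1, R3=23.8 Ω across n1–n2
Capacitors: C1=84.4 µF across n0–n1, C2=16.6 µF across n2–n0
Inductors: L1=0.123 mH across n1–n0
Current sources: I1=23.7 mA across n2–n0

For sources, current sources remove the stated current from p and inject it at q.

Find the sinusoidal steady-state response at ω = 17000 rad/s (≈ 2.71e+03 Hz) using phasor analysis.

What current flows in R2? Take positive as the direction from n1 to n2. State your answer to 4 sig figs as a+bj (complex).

Apply KCL at each of the 2 non-ground nodes and solve the resulting linear system.
Node n1: branches {R1, C1, R2, R3, L1} → V_1 = 0.005091+0.001467j
Node n2: branches {R1, R2, C2, R3, I1} → V_2 = -0.01726+0.07901j

0.0003935-0.001365j A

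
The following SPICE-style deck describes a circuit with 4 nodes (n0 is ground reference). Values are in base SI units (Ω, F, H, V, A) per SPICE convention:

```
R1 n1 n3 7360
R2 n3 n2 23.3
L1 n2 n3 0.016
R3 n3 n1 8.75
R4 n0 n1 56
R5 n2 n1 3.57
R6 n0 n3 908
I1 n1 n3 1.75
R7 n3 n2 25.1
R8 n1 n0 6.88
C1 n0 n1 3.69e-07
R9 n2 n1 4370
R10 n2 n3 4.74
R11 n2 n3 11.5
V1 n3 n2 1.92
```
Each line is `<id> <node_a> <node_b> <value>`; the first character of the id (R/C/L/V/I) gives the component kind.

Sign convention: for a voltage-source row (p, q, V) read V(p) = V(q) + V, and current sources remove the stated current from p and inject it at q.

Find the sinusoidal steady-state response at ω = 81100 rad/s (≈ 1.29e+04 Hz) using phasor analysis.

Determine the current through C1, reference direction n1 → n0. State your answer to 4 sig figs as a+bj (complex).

-0.0002044-0.001122j A

Element admittances at ω=81100 rad/s:
  Y(R1) = 0.0001359+0.000j S between n1,n3
  Y(R2) = 0.04292+0.000j S between n3,n2
  Y(L1) = 0.000-0.0007707j S between n2,n3
  Y(R3) = 0.1143+0.000j S between n3,n1
  Y(R4) = 0.01786+0.000j S between n0,n1
  Y(R5) = 0.2801+0.000j S between n2,n1
  Y(R6) = 0.001101+0.000j S between n0,n3
  I1: injects 1.75 A into n3 (from n1)
  Y(R7) = 0.03984+0.000j S between n3,n2
  Y(R8) = 0.1453+0.000j S between n1,n0
  Y(C1) = 0.000+0.02993j S between n0,n1
  Y(R9) = 0.0002288+0.000j S between n2,n1
  Y(R10) = 0.2110+0.000j S between n2,n3
  Y(R11) = 0.08696+0.000j S between n2,n3
  V1: constraint V(n3)−V(n2) = 1.92
Assemble and solve the 4×4 MNA system:
  V(n1)=-0.03750+0.006830j  V(n2)=3.823+0.006811j  V(n3)=5.743+0.006811j
  i(V1)=0.3513+0.001474j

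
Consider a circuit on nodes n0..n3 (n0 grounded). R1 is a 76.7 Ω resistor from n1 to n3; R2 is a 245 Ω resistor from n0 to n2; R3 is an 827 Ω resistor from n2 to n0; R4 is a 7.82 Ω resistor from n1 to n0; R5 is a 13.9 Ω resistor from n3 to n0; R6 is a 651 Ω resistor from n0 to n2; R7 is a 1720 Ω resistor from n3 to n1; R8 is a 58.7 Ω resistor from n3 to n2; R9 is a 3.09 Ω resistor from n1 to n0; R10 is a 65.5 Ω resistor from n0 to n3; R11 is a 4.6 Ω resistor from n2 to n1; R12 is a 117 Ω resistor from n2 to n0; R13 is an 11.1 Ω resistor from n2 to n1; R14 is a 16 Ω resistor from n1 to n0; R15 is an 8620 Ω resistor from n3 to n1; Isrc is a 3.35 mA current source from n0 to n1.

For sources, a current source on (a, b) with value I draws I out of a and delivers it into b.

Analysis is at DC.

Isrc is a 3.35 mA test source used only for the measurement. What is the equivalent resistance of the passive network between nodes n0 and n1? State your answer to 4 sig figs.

Element admittances at DC:
  Y(R1) = 0.01304 S between n1,n3
  Y(R2) = 0.004082 S between n0,n2
  Y(R3) = 0.001209 S between n2,n0
  Y(R4) = 0.1279 S between n1,n0
  Y(R5) = 0.07194 S between n3,n0
  Y(R6) = 0.001536 S between n0,n2
  Y(R7) = 0.0005814 S between n3,n1
  Y(R8) = 0.01704 S between n3,n2
  Y(R9) = 0.3236 S between n1,n0
  Y(R10) = 0.01527 S between n0,n3
  Y(R11) = 0.2174 S between n2,n1
  Y(R12) = 0.008547 S between n2,n0
  Y(R13) = 0.09009 S between n2,n1
  Y(R14) = 0.06250 S between n1,n0
  Y(R15) = 0.0001160 S between n3,n1
  Isrc: injects 0.00335 A into n1 (from n0)
Assemble and solve the 3×3 MNA system:
  V(n1)=0.006093  V(n2)=0.005588  V(n3)=0.001516

R_eq = 1.819 Ω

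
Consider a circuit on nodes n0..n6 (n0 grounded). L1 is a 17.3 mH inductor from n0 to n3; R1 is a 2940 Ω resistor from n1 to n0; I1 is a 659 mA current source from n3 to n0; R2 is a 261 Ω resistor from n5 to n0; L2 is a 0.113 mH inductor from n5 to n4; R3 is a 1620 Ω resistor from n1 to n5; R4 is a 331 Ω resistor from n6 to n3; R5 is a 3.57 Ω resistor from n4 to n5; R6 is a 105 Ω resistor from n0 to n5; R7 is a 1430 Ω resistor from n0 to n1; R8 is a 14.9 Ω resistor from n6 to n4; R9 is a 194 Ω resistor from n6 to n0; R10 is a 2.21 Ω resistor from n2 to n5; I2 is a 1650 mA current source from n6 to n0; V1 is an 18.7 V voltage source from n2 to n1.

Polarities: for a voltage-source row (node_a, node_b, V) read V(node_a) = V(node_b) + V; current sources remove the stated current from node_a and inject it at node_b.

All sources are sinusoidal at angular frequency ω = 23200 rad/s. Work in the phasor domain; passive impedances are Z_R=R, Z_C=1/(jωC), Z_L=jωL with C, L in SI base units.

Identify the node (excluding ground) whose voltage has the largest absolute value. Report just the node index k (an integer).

3

MNA unknowns: 6 node voltages V₁..V_6 plus 1 source current (V1)
L1: Y=0.000-0.002492j on G[0,3]
R1: Y=0.0003401+0.000j on G[1,0]
I1: z[3]−=0.659, z[0]+=0.659
R2: Y=0.003831+0.000j on G[5,0]
L2: Y=0.000-0.3814j on G[5,4]
R3: Y=0.0006173+0.000j on G[1,5]
R4: Y=0.003021+0.000j on G[6,3]
R5: Y=0.2801+0.000j on G[4,5]
R6: Y=0.009524+0.000j on G[0,5]
R7: Y=0.0006993+0.000j on G[0,1]
R8: Y=0.06711+0.000j on G[6,4]
R9: Y=0.005155+0.000j on G[6,0]
R10: Y=0.4525+0.000j on G[2,5]
I2: z[6]−=1.65, z[0]+=1.65
V1: row V2−V1=18.7, i_V1 at 2,1
solve → V1=-107.5-21.16j, V2=-88.80-21.16j, V3=-181.1-177.7j, V4=-90.18-23.80j, V5=-89.08-21.20j, V6=-109.6-28.35j
aux → i_V1=-0.1231-0.02196j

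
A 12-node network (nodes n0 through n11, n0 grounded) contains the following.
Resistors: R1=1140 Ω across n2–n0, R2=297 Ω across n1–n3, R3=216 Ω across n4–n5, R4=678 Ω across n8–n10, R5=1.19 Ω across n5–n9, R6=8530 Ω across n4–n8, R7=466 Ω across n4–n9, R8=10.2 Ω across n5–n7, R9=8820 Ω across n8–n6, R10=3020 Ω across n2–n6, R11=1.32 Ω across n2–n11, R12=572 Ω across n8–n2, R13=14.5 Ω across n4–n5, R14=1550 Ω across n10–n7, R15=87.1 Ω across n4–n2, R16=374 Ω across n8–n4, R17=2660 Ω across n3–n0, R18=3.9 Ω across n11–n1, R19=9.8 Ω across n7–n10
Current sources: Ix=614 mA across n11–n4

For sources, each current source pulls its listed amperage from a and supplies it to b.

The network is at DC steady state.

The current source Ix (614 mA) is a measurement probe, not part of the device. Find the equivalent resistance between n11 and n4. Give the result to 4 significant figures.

R_eq = 79.71 Ω

MNA unknowns: 11 node voltages V₁..V_11
R1: Y=0.0008772 on G[2,0]
R2: Y=0.003367 on G[1,3]
R3: Y=0.004630 on G[4,5]
R4: Y=0.001475 on G[8,10]
R5: Y=0.8403 on G[5,9]
R6: Y=0.0001172 on G[4,8]
R7: Y=0.002146 on G[4,9]
R8: Y=0.09804 on G[5,7]
R9: Y=0.0001134 on G[8,6]
R10: Y=0.0003311 on G[2,6]
R11: Y=0.7576 on G[2,11]
R12: Y=0.001748 on G[8,2]
R13: Y=0.06897 on G[4,5]
R14: Y=0.0006452 on G[10,7]
R15: Y=0.01148 on G[4,2]
R16: Y=0.002674 on G[8,4]
R17: Y=0.0003759 on G[3,0]
R18: Y=0.2564 on G[11,1]
R19: Y=0.1020 on G[7,10]
Ix: z[11]−=0.614, z[4]+=0.614
solve → V1=-0.5842, V2=0.2252, V3=-0.5255, V4=48.36, V5=48.09, V6=8.771, V7=47.88, V8=33.73, V9=48.09, V10=47.67, V11=-0.5850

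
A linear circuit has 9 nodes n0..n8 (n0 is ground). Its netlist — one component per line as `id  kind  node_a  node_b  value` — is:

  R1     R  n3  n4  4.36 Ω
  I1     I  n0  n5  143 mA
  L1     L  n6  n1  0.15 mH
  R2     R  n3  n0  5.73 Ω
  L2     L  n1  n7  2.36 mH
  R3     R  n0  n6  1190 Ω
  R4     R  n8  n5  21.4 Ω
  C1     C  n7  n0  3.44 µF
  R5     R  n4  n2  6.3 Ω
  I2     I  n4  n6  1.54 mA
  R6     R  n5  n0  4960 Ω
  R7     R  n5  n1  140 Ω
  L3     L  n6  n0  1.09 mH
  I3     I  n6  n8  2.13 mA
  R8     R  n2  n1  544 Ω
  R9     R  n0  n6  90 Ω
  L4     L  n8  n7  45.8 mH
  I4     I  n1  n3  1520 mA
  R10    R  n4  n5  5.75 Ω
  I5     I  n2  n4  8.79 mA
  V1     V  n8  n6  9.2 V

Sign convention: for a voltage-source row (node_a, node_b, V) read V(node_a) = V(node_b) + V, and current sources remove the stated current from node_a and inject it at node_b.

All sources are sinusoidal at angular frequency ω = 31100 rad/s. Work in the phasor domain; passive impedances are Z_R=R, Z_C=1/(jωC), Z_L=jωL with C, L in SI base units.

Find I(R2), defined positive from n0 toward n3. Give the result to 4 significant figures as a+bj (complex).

MNA unknowns: 8 node voltages V₁..V_8 plus 1 source current (V1)
R1: Y=0.2294+0.000j on G[3,4]
I1: z[0]−=0.143, z[5]+=0.143
L1: Y=0.000-0.2144j on G[6,1]
R2: Y=0.1745+0.000j on G[3,0]
L2: Y=0.000-0.01362j on G[1,7]
R3: Y=0.0008403+0.000j on G[0,6]
R4: Y=0.04673+0.000j on G[8,5]
C1: Y=0.000+0.1070j on G[7,0]
R5: Y=0.1587+0.000j on G[4,2]
I2: z[4]−=0.00154, z[6]+=0.00154
R6: Y=0.0002016+0.000j on G[5,0]
R7: Y=0.007143+0.000j on G[5,1]
L3: Y=0.000-0.02950j on G[6,0]
I3: z[6]−=0.00213, z[8]+=0.00213
R8: Y=0.001838+0.000j on G[2,1]
R9: Y=0.01111+0.000j on G[0,6]
L4: Y=0.000-0.0007021j on G[8,7]
I4: z[1]−=1.52, z[3]+=1.52
R10: Y=0.1739+0.000j on G[4,5]
I5: z[2]−=0.00879, z[4]+=0.00879
V1: row V8−V6=9.2, i_V1 at 8,6
solve → V1=-14.54-20.42j, V2=4.347-5.119j, V3=6.388-2.807j, V4=4.621-4.942j, V5=2.499-7.597j, V6=-15.04-15.55j, V7=2.182+3.120j, V8=-5.842-15.55j
aux → i_V1=0.4050+0.3660j

-1.115+0.4898j A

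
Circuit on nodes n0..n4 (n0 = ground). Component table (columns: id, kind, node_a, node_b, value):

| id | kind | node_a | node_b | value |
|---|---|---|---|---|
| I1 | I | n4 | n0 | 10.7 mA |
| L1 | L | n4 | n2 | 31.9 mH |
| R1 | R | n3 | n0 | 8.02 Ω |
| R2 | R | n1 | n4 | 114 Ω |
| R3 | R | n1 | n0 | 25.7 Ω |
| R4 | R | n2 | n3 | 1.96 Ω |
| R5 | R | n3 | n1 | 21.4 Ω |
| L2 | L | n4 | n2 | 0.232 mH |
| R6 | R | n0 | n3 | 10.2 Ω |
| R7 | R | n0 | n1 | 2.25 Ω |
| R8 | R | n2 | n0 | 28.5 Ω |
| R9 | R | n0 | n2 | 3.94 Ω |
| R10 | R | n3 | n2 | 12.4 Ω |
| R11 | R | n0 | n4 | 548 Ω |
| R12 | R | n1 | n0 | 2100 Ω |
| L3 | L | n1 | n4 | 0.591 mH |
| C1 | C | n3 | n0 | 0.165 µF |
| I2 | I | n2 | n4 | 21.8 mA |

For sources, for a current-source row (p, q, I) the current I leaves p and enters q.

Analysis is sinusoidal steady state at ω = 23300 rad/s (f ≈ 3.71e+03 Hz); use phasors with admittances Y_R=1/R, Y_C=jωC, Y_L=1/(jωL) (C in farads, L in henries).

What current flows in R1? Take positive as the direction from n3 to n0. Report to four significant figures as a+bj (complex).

Apply KCL at each of the 4 non-ground nodes and solve the resulting linear system.
Node n1: branches {R2, R3, R5, R7, R12, L3} → V_1 = 0.003277+0.003281j
Node n2: branches {L1, R4, L2, R8, R9, R10, I2} → V_2 = -0.02784-0.003733j
Node n3: branches {R1, R4, R5, R6, R10, C1} → V_3 = -0.01895-0.002301j
Node n4: branches {I1, L1, R2, L2, R11, L3, I2} → V_4 = -0.01751+0.04193j

-0.002363-0.0002869j A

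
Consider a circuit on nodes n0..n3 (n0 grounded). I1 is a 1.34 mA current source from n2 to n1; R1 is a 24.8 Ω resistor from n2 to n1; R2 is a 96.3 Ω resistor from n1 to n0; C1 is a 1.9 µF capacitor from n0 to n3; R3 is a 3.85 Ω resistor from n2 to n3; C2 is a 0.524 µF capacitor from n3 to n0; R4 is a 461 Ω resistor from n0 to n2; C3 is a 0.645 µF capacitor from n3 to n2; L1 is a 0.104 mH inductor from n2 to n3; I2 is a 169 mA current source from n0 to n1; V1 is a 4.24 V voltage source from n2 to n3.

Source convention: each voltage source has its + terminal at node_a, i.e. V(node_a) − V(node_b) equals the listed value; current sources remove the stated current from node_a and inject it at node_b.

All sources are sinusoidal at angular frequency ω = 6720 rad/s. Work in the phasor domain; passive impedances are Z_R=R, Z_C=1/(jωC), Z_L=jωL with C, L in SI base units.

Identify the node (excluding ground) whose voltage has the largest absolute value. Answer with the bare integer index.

Element admittances at ω=6720 rad/s:
  I1: injects 0.00134 A into n1 (from n2)
  Y(R1) = 0.04032+0.000j S between n2,n1
  Y(R2) = 0.01038+0.000j S between n1,n0
  Y(C1) = 0.000+0.01277j S between n0,n3
  Y(R3) = 0.2597+0.000j S between n2,n3
  Y(C2) = 0.000+0.003521j S between n3,n0
  Y(R4) = 0.002169+0.000j S between n0,n2
  Y(C3) = 0.000+0.004334j S between n3,n2
  Y(L1) = 0.000-1.431j S between n2,n3
  I2: injects 0.169 A into n1 (from n0)
  V1: constraint V(n2)−V(n3) = 4.24
Assemble and solve the 4×4 MNA system:
  V(n1)=8.724-3.113j  V(n2)=6.746-3.915j  V(n3)=2.506-3.915j
  i(V1)=-1.038+6.089j

1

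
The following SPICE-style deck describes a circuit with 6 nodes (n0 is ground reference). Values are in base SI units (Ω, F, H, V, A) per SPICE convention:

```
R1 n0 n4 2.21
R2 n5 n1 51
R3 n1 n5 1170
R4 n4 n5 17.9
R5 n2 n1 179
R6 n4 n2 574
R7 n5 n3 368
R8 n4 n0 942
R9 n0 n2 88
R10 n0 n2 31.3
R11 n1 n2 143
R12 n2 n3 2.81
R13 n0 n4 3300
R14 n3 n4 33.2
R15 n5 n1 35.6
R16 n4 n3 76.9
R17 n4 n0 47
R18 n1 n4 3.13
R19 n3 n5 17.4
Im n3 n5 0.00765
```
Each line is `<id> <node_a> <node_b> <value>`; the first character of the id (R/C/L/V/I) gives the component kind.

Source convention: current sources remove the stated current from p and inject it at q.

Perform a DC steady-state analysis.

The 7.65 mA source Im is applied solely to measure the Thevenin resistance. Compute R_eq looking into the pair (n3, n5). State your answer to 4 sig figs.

MNA unknowns: 5 node voltages V₁..V_5
R1: Y=0.4525 on G[0,4]
R2: Y=0.01961 on G[5,1]
R3: Y=0.0008547 on G[1,5]
R4: Y=0.05587 on G[4,5]
R5: Y=0.005587 on G[2,1]
R6: Y=0.001742 on G[4,2]
R7: Y=0.002717 on G[5,3]
R8: Y=0.001062 on G[4,0]
R9: Y=0.01136 on G[0,2]
R10: Y=0.03195 on G[0,2]
R11: Y=0.006993 on G[1,2]
R12: Y=0.3559 on G[2,3]
R13: Y=0.0003030 on G[0,4]
R14: Y=0.03012 on G[3,4]
R15: Y=0.02809 on G[5,1]
R16: Y=0.01300 on G[4,3]
R17: Y=0.02128 on G[4,0]
R18: Y=0.3195 on G[1,4]
R19: Y=0.05747 on G[3,5]
Im: z[3]−=0.00765, z[5]+=0.00765
solve → V1=0.005942, V2=-0.02945, V3=-0.03444, V4=0.002684, V5=0.03655

R_eq = 9.279 Ω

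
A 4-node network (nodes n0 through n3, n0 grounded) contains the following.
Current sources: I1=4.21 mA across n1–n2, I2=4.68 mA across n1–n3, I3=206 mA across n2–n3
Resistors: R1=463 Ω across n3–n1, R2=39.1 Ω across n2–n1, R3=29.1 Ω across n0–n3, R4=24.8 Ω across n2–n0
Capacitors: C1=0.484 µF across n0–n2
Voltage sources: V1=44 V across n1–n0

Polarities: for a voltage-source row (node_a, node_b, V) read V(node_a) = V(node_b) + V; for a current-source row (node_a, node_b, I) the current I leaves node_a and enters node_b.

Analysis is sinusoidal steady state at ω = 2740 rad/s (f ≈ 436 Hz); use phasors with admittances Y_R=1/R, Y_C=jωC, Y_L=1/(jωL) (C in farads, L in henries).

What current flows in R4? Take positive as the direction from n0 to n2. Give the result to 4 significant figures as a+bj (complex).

-0.5649+0.01137j A

Element admittances at ω=2740 rad/s:
  I1: injects 0.00421 A into n2 (from n1)
  Y(R1) = 0.002160+0.000j S between n3,n1
  Y(R2) = 0.02558+0.000j S between n2,n1
  I2: injects 0.00468 A into n3 (from n1)
  Y(R3) = 0.03436+0.000j S between n0,n3
  I3: injects 0.206 A into n3 (from n2)
  Y(R4) = 0.04032+0.000j S between n2,n0
  Y(C1) = 0.000+0.001326j S between n0,n2
  V1: constraint V(n1)−V(n0) = 44
Assemble and solve the 4×4 MNA system:
  V(n1)=44.00+0.000j  V(n2)=14.01-0.2819j  V(n3)=8.370+0.000j
  i(V1)=-0.8529-0.007210j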